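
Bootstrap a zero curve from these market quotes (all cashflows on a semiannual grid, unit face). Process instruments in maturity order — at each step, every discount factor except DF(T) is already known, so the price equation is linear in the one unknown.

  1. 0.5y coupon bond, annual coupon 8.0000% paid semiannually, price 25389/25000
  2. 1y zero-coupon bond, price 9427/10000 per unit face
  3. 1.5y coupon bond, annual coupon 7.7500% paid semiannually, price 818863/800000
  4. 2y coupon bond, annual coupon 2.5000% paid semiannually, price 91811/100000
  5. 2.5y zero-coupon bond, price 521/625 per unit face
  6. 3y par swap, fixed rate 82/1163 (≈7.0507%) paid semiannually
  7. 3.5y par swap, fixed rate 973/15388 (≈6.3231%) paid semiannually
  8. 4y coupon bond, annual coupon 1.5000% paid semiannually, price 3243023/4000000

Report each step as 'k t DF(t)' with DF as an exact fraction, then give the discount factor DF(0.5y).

1 1/2 1953/2000
2 1 9427/10000
3 3/2 4569/5000
4 2 4359/5000
5 5/2 521/625
6 3 4057/5000
7 7/2 4027/5000
8 4 7589/10000
DF(0.5y) = 1953/2000 ≈ 0.976500

step 1 [0.5y] bond c/2=1/25: DF=(25389/25000 − 1/25·(0))/(1+1/25) = 1953/2000 ≈ 0.976500
step 2 [1y] zero: DF = P = 9427/10000 ≈ 0.942700
step 3 [1.5y] bond c/2=31/800: DF=(818863/800000 − 31/800·(0.976500+0.942700))/(1+31/800) = 4569/5000 ≈ 0.913800
step 4 [2y] bond c/2=1/80: DF=(91811/100000 − 1/80·(0.976500+0.942700+0.913800))/(1+1/80) = 4359/5000 ≈ 0.871800
step 5 [2.5y] zero: DF = P = 521/625 ≈ 0.833600
step 6 [3y] swap r/2=41/1163: DF=(1 − 41/1163·(0.976500+0.942700+0.913800+0.871800+0.833600))/(1+41/1163) = 4057/5000 ≈ 0.811400
step 7 [3.5y] swap r/2=973/30776: DF=(1 − 973/30776·(0.976500+0.942700+0.913800+0.871800+0.833600+0.811400))/(1+973/30776) = 4027/5000 ≈ 0.805400
step 8 [4y] bond c/2=3/400: DF=(3243023/4000000 − 3/400·(0.976500+0.942700+0.913800+0.871800+0.833600+0.811400+0.805400))/(1+3/400) = 7589/10000 ≈ 0.758900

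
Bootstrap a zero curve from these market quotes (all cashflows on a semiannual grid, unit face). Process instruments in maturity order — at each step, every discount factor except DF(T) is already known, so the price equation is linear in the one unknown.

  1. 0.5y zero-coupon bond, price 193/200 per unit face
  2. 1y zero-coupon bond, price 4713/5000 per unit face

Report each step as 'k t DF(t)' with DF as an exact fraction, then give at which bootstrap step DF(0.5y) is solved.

1 1/2 193/200
2 1 4713/5000
DF(0.5y) is solved at step 1

step 1 [0.5y] zero: DF = P = 193/200 ≈ 0.965000
step 2 [1y] zero: DF = P = 4713/5000 ≈ 0.942600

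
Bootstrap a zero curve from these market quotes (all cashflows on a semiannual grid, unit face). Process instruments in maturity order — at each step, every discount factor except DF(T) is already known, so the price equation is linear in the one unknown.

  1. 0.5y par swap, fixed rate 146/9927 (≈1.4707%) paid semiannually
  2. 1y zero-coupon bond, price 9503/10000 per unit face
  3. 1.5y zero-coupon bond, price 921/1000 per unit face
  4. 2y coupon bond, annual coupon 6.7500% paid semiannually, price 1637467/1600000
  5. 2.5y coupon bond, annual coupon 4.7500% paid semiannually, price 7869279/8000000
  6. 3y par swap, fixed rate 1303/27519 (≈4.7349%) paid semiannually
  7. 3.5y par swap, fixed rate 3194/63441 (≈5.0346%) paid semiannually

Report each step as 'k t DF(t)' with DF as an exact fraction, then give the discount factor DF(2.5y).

1 1/2 9927/10000
2 1 9503/10000
3 3/2 921/1000
4 2 1793/2000
5 5/2 546/625
6 3 8697/10000
7 7/2 8403/10000
DF(2.5y) = 546/625 ≈ 0.873600

step 1 [0.5y] swap r/2=73/9927: DF=(1 − 73/9927·(0))/(1+73/9927) = 9927/10000 ≈ 0.992700
step 2 [1y] zero: DF = P = 9503/10000 ≈ 0.950300
step 3 [1.5y] zero: DF = P = 921/1000 ≈ 0.921000
step 4 [2y] bond c/2=27/800: DF=(1637467/1600000 − 27/800·(0.992700+0.950300+0.921000))/(1+27/800) = 1793/2000 ≈ 0.896500
step 5 [2.5y] bond c/2=19/800: DF=(7869279/8000000 − 19/800·(0.992700+0.950300+0.921000+0.896500))/(1+19/800) = 546/625 ≈ 0.873600
step 6 [3y] swap r/2=1303/55038: DF=(1 − 1303/55038·(0.992700+0.950300+0.921000+0.896500+0.873600))/(1+1303/55038) = 8697/10000 ≈ 0.869700
step 7 [3.5y] swap r/2=1597/63441: DF=(1 − 1597/63441·(0.992700+0.950300+0.921000+0.896500+0.873600+0.869700))/(1+1597/63441) = 8403/10000 ≈ 0.840300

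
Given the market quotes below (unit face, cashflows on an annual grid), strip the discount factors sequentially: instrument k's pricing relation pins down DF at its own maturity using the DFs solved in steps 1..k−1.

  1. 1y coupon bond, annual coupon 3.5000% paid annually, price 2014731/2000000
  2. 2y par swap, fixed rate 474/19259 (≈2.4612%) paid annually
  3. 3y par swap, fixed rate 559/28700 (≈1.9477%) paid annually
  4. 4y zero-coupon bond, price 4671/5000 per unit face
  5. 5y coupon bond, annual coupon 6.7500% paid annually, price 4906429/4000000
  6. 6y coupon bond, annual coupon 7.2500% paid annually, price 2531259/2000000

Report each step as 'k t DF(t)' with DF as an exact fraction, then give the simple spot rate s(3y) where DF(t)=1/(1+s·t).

step 1 [1y] bond c/1=7/200: DF=(2014731/2000000 − 7/200·(0))/(1+7/200) = 9733/10000 ≈ 0.973300
step 2 [2y] swap r/1=474/19259: DF=(1 − 474/19259·(0.973300))/(1+474/19259) = 4763/5000 ≈ 0.952600
step 3 [3y] swap r/1=559/28700: DF=(1 − 559/28700·(0.973300+0.952600))/(1+559/28700) = 9441/10000 ≈ 0.944100
step 4 [4y] zero: DF = P = 4671/5000 ≈ 0.934200
step 5 [5y] bond c/1=27/400: DF=(4906429/4000000 − 27/400·(0.973300+0.952600+0.944100+0.934200))/(1+27/400) = 1817/2000 ≈ 0.908500
step 6 [6y] bond c/1=29/400: DF=(2531259/2000000 − 29/400·(0.973300+0.952600+0.944100+0.934200+0.908500))/(1+29/400) = 1723/2000 ≈ 0.861500

1 1 9733/10000
2 2 4763/5000
3 3 9441/10000
4 4 4671/5000
5 5 1817/2000
6 6 1723/2000
s(3y) = (1/(9441/10000) − 1)/(3) = 559/28323 ≈ 1.9737%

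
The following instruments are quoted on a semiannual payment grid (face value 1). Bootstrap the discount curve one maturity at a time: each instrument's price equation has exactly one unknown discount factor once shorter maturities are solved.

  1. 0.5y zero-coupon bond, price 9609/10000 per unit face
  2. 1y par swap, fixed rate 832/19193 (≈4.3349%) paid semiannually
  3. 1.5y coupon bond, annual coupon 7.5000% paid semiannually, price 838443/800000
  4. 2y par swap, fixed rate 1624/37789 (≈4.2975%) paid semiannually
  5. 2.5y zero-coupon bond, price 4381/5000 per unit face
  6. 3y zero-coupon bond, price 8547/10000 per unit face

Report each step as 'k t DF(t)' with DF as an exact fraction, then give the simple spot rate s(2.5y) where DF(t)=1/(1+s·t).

1 1/2 9609/10000
2 1 599/625
3 3/2 588/625
4 2 2297/2500
5 5/2 4381/5000
6 3 8547/10000
s(2.5y) = (1/(4381/5000) − 1)/(5/2) = 1238/21905 ≈ 5.6517%

step 1 [0.5y] zero: DF = P = 9609/10000 ≈ 0.960900
step 2 [1y] swap r/2=416/19193: DF=(1 − 416/19193·(0.960900))/(1+416/19193) = 599/625 ≈ 0.958400
step 3 [1.5y] bond c/2=3/80: DF=(838443/800000 − 3/80·(0.960900+0.958400))/(1+3/80) = 588/625 ≈ 0.940800
step 4 [2y] swap r/2=812/37789: DF=(1 − 812/37789·(0.960900+0.958400+0.940800))/(1+812/37789) = 2297/2500 ≈ 0.918800
step 5 [2.5y] zero: DF = P = 4381/5000 ≈ 0.876200
step 6 [3y] zero: DF = P = 8547/10000 ≈ 0.854700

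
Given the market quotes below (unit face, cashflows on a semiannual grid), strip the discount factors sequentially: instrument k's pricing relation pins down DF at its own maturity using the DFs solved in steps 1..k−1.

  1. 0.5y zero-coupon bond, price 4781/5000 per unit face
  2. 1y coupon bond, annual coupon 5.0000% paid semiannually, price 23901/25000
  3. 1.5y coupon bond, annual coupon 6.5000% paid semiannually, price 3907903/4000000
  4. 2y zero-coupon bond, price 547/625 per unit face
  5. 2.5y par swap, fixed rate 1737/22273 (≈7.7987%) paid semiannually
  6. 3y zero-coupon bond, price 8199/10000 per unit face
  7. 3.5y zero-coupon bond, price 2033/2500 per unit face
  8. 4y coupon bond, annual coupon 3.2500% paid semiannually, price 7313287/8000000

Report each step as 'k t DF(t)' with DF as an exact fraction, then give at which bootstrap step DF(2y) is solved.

1 1/2 4781/5000
2 1 4547/5000
3 3/2 71/80
4 2 547/625
5 5/2 8263/10000
6 3 8199/10000
7 7/2 2033/2500
8 4 4011/5000
DF(2y) is solved at step 4

step 1 [0.5y] zero: DF = P = 4781/5000 ≈ 0.956200
step 2 [1y] bond c/2=1/40: DF=(23901/25000 − 1/40·(0.956200))/(1+1/40) = 4547/5000 ≈ 0.909400
step 3 [1.5y] bond c/2=13/400: DF=(3907903/4000000 − 13/400·(0.956200+0.909400))/(1+13/400) = 71/80 ≈ 0.887500
step 4 [2y] zero: DF = P = 547/625 ≈ 0.875200
step 5 [2.5y] swap r/2=1737/44546: DF=(1 − 1737/44546·(0.956200+0.909400+0.887500+0.875200))/(1+1737/44546) = 8263/10000 ≈ 0.826300
step 6 [3y] zero: DF = P = 8199/10000 ≈ 0.819900
step 7 [3.5y] zero: DF = P = 2033/2500 ≈ 0.813200
step 8 [4y] bond c/2=13/800: DF=(7313287/8000000 − 13/800·(0.956200+0.909400+0.887500+0.875200+0.826300+0.819900+0.813200))/(1+13/800) = 4011/5000 ≈ 0.802200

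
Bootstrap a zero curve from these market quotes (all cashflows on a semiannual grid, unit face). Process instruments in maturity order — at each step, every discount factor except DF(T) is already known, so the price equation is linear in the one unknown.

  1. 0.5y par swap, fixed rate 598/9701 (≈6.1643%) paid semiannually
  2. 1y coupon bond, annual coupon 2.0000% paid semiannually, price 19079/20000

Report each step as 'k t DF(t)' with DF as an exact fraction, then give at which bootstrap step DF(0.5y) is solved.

step 1 [0.5y] swap r/2=299/9701: DF=(1 − 299/9701·(0))/(1+299/9701) = 9701/10000 ≈ 0.970100
step 2 [1y] bond c/2=1/100: DF=(19079/20000 − 1/100·(0.970100))/(1+1/100) = 9349/10000 ≈ 0.934900

1 1/2 9701/10000
2 1 9349/10000
DF(0.5y) is solved at step 1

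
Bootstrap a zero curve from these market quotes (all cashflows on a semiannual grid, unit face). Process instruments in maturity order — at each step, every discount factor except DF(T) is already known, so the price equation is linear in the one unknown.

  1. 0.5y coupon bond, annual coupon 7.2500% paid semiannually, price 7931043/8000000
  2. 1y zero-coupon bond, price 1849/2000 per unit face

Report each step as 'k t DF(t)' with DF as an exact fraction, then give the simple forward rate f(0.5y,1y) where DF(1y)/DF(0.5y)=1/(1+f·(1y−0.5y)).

step 1 [0.5y] bond c/2=29/800: DF=(7931043/8000000 − 29/800·(0))/(1+29/800) = 9567/10000 ≈ 0.956700
step 2 [1y] zero: DF = P = 1849/2000 ≈ 0.924500

1 1/2 9567/10000
2 1 1849/2000
f(0.5y,1y) = ((9567/10000)/(1849/2000) − 1)/(1/2) = 644/9245 ≈ 6.9659%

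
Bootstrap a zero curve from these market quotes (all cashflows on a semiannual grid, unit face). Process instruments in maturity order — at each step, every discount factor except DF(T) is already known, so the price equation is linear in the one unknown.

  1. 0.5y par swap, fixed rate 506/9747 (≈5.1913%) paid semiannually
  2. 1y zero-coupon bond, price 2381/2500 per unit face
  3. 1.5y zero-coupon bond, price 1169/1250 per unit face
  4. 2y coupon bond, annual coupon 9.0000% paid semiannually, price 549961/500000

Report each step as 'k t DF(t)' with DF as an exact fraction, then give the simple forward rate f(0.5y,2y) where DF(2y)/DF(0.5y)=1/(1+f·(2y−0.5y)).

1 1/2 9747/10000
2 1 2381/2500
3 3/2 1169/1250
4 2 9293/10000
f(0.5y,2y) = ((9747/10000)/(9293/10000) − 1)/(3/2) = 908/27879 ≈ 3.2569%

step 1 [0.5y] swap r/2=253/9747: DF=(1 − 253/9747·(0))/(1+253/9747) = 9747/10000 ≈ 0.974700
step 2 [1y] zero: DF = P = 2381/2500 ≈ 0.952400
step 3 [1.5y] zero: DF = P = 1169/1250 ≈ 0.935200
step 4 [2y] bond c/2=9/200: DF=(549961/500000 − 9/200·(0.974700+0.952400+0.935200))/(1+9/200) = 9293/10000 ≈ 0.929300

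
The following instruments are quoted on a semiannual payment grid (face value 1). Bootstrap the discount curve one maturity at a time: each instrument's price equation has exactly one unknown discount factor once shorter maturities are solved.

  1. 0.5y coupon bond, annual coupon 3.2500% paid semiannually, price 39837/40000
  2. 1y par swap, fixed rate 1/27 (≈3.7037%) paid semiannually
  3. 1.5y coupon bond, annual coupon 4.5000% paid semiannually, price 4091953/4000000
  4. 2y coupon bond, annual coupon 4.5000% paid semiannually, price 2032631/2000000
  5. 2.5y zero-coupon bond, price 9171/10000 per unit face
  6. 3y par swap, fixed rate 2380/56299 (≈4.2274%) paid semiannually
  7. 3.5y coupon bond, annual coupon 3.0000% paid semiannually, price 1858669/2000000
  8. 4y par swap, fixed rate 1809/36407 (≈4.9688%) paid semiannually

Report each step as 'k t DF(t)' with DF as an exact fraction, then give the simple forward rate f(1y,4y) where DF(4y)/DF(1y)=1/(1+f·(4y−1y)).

step 1 [0.5y] bond c/2=13/800: DF=(39837/40000 − 13/800·(0))/(1+13/800) = 49/50 ≈ 0.980000
step 2 [1y] swap r/2=1/54: DF=(1 − 1/54·(0.980000))/(1+1/54) = 241/250 ≈ 0.964000
step 3 [1.5y] bond c/2=9/400: DF=(4091953/4000000 − 9/400·(0.980000+0.964000))/(1+9/400) = 9577/10000 ≈ 0.957700
step 4 [2y] bond c/2=9/400: DF=(2032631/2000000 − 9/400·(0.980000+0.964000+0.957700))/(1+9/400) = 9301/10000 ≈ 0.930100
step 5 [2.5y] zero: DF = P = 9171/10000 ≈ 0.917100
step 6 [3y] swap r/2=1190/56299: DF=(1 − 1190/56299·(0.980000+0.964000+0.957700+0.930100+0.917100))/(1+1190/56299) = 881/1000 ≈ 0.881000
step 7 [3.5y] bond c/2=3/200: DF=(1858669/2000000 − 3/200·(0.980000+0.964000+0.957700+0.930100+0.917100+0.881000))/(1+3/200) = 2081/2500 ≈ 0.832400
step 8 [4y] swap r/2=1809/72814: DF=(1 − 1809/72814·(0.980000+0.964000+0.957700+0.930100+0.917100+0.881000+0.832400))/(1+1809/72814) = 8191/10000 ≈ 0.819100

1 1/2 49/50
2 1 241/250
3 3/2 9577/10000
4 2 9301/10000
5 5/2 9171/10000
6 3 881/1000
7 7/2 2081/2500
8 4 8191/10000
f(1y,4y) = ((241/250)/(8191/10000) − 1)/(3) = 483/8191 ≈ 5.8967%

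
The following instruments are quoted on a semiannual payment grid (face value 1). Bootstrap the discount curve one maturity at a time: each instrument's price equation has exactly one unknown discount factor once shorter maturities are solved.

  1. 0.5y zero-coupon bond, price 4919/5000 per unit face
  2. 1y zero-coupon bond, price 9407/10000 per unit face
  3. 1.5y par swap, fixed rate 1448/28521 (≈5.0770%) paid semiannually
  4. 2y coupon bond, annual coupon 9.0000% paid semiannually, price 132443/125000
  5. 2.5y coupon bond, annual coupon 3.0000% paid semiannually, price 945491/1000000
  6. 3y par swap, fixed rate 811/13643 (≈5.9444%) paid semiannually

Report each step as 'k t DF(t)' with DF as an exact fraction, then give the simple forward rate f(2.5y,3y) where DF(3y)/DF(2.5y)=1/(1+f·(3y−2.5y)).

step 1 [0.5y] zero: DF = P = 4919/5000 ≈ 0.983800
step 2 [1y] zero: DF = P = 9407/10000 ≈ 0.940700
step 3 [1.5y] swap r/2=724/28521: DF=(1 − 724/28521·(0.983800+0.940700))/(1+724/28521) = 2319/2500 ≈ 0.927600
step 4 [2y] bond c/2=9/200: DF=(132443/125000 − 9/200·(0.983800+0.940700+0.927600))/(1+9/200) = 8911/10000 ≈ 0.891100
step 5 [2.5y] bond c/2=3/200: DF=(945491/1000000 − 3/200·(0.983800+0.940700+0.927600+0.891100))/(1+3/200) = 4381/5000 ≈ 0.876200
step 6 [3y] swap r/2=811/27286: DF=(1 − 811/27286·(0.983800+0.940700+0.927600+0.891100+0.876200))/(1+811/27286) = 4189/5000 ≈ 0.837800

1 1/2 4919/5000
2 1 9407/10000
3 3/2 2319/2500
4 2 8911/10000
5 5/2 4381/5000
6 3 4189/5000
f(2.5y,3y) = ((4381/5000)/(4189/5000) − 1)/(1/2) = 384/4189 ≈ 9.1669%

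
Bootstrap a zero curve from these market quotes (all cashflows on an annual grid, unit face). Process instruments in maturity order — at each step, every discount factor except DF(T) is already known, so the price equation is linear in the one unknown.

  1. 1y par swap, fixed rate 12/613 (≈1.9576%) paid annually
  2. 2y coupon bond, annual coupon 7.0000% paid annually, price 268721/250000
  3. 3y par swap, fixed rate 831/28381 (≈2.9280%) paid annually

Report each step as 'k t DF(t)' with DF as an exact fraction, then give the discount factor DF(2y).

step 1 [1y] swap r/1=12/613: DF=(1 − 12/613·(0))/(1+12/613) = 613/625 ≈ 0.980800
step 2 [2y] bond c/1=7/100: DF=(268721/250000 − 7/100·(0.980800))/(1+7/100) = 2351/2500 ≈ 0.940400
step 3 [3y] swap r/1=831/28381: DF=(1 − 831/28381·(0.980800+0.940400))/(1+831/28381) = 9169/10000 ≈ 0.916900

1 1 613/625
2 2 2351/2500
3 3 9169/10000
DF(2y) = 2351/2500 ≈ 0.940400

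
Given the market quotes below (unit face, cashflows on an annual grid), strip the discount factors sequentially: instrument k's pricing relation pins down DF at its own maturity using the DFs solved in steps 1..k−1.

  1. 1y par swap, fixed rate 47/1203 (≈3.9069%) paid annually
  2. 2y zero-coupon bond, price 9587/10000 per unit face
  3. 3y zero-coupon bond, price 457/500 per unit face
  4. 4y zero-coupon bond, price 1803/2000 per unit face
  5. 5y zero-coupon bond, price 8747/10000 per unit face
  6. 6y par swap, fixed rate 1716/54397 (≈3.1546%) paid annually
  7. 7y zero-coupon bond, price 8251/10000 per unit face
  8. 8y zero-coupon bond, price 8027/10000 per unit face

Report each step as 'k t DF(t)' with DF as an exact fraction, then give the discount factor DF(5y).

1 1 1203/1250
2 2 9587/10000
3 3 457/500
4 4 1803/2000
5 5 8747/10000
6 6 2071/2500
7 7 8251/10000
8 8 8027/10000
DF(5y) = 8747/10000 ≈ 0.874700

step 1 [1y] swap r/1=47/1203: DF=(1 − 47/1203·(0))/(1+47/1203) = 1203/1250 ≈ 0.962400
step 2 [2y] zero: DF = P = 9587/10000 ≈ 0.958700
step 3 [3y] zero: DF = P = 457/500 ≈ 0.914000
step 4 [4y] zero: DF = P = 1803/2000 ≈ 0.901500
step 5 [5y] zero: DF = P = 8747/10000 ≈ 0.874700
step 6 [6y] swap r/1=1716/54397: DF=(1 − 1716/54397·(0.962400+0.958700+0.914000+0.901500+0.874700))/(1+1716/54397) = 2071/2500 ≈ 0.828400
step 7 [7y] zero: DF = P = 8251/10000 ≈ 0.825100
step 8 [8y] zero: DF = P = 8027/10000 ≈ 0.802700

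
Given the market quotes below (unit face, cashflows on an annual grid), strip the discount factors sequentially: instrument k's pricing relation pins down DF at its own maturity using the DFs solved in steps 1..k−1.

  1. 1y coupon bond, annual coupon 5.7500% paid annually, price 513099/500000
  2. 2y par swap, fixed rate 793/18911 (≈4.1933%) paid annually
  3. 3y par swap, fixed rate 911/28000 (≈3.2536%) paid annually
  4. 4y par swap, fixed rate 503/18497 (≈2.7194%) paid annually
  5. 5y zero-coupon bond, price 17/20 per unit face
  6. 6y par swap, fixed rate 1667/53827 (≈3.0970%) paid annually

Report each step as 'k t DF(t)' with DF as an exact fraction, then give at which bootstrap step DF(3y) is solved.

step 1 [1y] bond c/1=23/400: DF=(513099/500000 − 23/400·(0))/(1+23/400) = 1213/1250 ≈ 0.970400
step 2 [2y] swap r/1=793/18911: DF=(1 − 793/18911·(0.970400))/(1+793/18911) = 9207/10000 ≈ 0.920700
step 3 [3y] swap r/1=911/28000: DF=(1 − 911/28000·(0.970400+0.920700))/(1+911/28000) = 9089/10000 ≈ 0.908900
step 4 [4y] swap r/1=503/18497: DF=(1 − 503/18497·(0.970400+0.920700+0.908900))/(1+503/18497) = 4497/5000 ≈ 0.899400
step 5 [5y] zero: DF = P = 17/20 ≈ 0.850000
step 6 [6y] swap r/1=1667/53827: DF=(1 − 1667/53827·(0.970400+0.920700+0.908900+0.899400+0.850000))/(1+1667/53827) = 8333/10000 ≈ 0.833300

1 1 1213/1250
2 2 9207/10000
3 3 9089/10000
4 4 4497/5000
5 5 17/20
6 6 8333/10000
DF(3y) is solved at step 3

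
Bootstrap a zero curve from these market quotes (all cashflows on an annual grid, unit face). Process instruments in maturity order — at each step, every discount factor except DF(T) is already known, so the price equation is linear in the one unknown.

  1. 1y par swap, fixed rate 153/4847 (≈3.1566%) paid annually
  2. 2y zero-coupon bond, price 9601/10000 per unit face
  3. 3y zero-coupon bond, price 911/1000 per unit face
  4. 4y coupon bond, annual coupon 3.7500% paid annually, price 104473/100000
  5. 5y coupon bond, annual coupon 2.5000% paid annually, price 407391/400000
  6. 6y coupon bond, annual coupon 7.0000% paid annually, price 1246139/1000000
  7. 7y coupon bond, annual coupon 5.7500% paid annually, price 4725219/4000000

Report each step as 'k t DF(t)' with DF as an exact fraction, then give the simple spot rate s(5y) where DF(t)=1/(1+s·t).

step 1 [1y] swap r/1=153/4847: DF=(1 − 153/4847·(0))/(1+153/4847) = 4847/5000 ≈ 0.969400
step 2 [2y] zero: DF = P = 9601/10000 ≈ 0.960100
step 3 [3y] zero: DF = P = 911/1000 ≈ 0.911000
step 4 [4y] bond c/1=3/80: DF=(104473/100000 − 3/80·(0.969400+0.960100+0.911000))/(1+3/80) = 9043/10000 ≈ 0.904300
step 5 [5y] bond c/1=1/40: DF=(407391/400000 − 1/40·(0.969400+0.960100+0.911000+0.904300))/(1+1/40) = 9023/10000 ≈ 0.902300
step 6 [6y] bond c/1=7/100: DF=(1246139/1000000 − 7/100·(0.969400+0.960100+0.911000+0.904300+0.902300))/(1+7/100) = 4303/5000 ≈ 0.860600
step 7 [7y] bond c/1=23/400: DF=(4725219/4000000 − 23/400·(0.969400+0.960100+0.911000+0.904300+0.902300+0.860600))/(1+23/400) = 511/625 ≈ 0.817600

1 1 4847/5000
2 2 9601/10000
3 3 911/1000
4 4 9043/10000
5 5 9023/10000
6 6 4303/5000
7 7 511/625
s(5y) = (1/(9023/10000) − 1)/(5) = 977/45115 ≈ 2.1656%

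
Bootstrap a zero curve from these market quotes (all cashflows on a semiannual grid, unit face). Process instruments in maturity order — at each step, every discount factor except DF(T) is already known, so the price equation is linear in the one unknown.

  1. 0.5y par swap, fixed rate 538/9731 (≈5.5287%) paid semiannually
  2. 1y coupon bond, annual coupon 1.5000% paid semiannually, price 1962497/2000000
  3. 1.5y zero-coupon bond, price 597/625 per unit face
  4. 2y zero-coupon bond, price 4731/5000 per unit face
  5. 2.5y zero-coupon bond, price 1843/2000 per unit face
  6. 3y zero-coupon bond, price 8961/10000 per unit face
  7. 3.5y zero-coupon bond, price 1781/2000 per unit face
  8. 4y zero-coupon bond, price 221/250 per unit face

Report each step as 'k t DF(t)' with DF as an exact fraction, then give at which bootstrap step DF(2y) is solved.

step 1 [0.5y] swap r/2=269/9731: DF=(1 − 269/9731·(0))/(1+269/9731) = 9731/10000 ≈ 0.973100
step 2 [1y] bond c/2=3/400: DF=(1962497/2000000 − 3/400·(0.973100))/(1+3/400) = 9667/10000 ≈ 0.966700
step 3 [1.5y] zero: DF = P = 597/625 ≈ 0.955200
step 4 [2y] zero: DF = P = 4731/5000 ≈ 0.946200
step 5 [2.5y] zero: DF = P = 1843/2000 ≈ 0.921500
step 6 [3y] zero: DF = P = 8961/10000 ≈ 0.896100
step 7 [3.5y] zero: DF = P = 1781/2000 ≈ 0.890500
step 8 [4y] zero: DF = P = 221/250 ≈ 0.884000

1 1/2 9731/10000
2 1 9667/10000
3 3/2 597/625
4 2 4731/5000
5 5/2 1843/2000
6 3 8961/10000
7 7/2 1781/2000
8 4 221/250
DF(2y) is solved at step 4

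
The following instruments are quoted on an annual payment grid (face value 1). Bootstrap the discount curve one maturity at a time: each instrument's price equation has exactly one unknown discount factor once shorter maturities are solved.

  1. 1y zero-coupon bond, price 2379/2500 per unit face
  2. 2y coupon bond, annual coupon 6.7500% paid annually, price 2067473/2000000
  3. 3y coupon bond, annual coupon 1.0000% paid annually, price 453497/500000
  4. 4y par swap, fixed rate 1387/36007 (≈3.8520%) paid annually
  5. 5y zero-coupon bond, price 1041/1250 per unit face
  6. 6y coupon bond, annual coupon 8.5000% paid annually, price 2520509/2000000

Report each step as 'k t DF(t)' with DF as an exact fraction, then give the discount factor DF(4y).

1 1 2379/2500
2 2 4541/5000
3 3 2199/2500
4 4 8613/10000
5 5 1041/1250
6 6 4071/5000
DF(4y) = 8613/10000 ≈ 0.861300

step 1 [1y] zero: DF = P = 2379/2500 ≈ 0.951600
step 2 [2y] bond c/1=27/400: DF=(2067473/2000000 − 27/400·(0.951600))/(1+27/400) = 4541/5000 ≈ 0.908200
step 3 [3y] bond c/1=1/100: DF=(453497/500000 − 1/100·(0.951600+0.908200))/(1+1/100) = 2199/2500 ≈ 0.879600
step 4 [4y] swap r/1=1387/36007: DF=(1 − 1387/36007·(0.951600+0.908200+0.879600))/(1+1387/36007) = 8613/10000 ≈ 0.861300
step 5 [5y] zero: DF = P = 1041/1250 ≈ 0.832800
step 6 [6y] bond c/1=17/200: DF=(2520509/2000000 − 17/200·(0.951600+0.908200+0.879600+0.861300+0.832800))/(1+17/200) = 4071/5000 ≈ 0.814200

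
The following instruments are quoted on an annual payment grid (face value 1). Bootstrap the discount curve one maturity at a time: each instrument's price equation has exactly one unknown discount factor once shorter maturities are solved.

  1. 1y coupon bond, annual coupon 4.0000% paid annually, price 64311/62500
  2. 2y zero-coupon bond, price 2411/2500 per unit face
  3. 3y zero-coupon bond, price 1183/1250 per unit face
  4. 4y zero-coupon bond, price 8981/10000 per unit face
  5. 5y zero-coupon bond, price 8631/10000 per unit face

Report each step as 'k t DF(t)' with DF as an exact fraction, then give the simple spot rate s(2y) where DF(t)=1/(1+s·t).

step 1 [1y] bond c/1=1/25: DF=(64311/62500 − 1/25·(0))/(1+1/25) = 4947/5000 ≈ 0.989400
step 2 [2y] zero: DF = P = 2411/2500 ≈ 0.964400
step 3 [3y] zero: DF = P = 1183/1250 ≈ 0.946400
step 4 [4y] zero: DF = P = 8981/10000 ≈ 0.898100
step 5 [5y] zero: DF = P = 8631/10000 ≈ 0.863100

1 1 4947/5000
2 2 2411/2500
3 3 1183/1250
4 4 8981/10000
5 5 8631/10000
s(2y) = (1/(2411/2500) − 1)/(2) = 89/4822 ≈ 1.8457%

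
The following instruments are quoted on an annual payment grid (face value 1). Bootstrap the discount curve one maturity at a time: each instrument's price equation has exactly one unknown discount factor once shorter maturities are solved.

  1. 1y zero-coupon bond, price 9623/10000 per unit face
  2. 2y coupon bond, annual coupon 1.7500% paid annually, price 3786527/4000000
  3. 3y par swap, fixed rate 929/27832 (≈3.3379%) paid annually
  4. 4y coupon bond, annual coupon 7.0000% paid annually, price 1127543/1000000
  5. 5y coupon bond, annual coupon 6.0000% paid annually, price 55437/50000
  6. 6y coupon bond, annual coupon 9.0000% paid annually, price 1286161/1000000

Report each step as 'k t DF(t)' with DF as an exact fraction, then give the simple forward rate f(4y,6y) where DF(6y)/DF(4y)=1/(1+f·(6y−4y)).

step 1 [1y] zero: DF = P = 9623/10000 ≈ 0.962300
step 2 [2y] bond c/1=7/400: DF=(3786527/4000000 − 7/400·(0.962300))/(1+7/400) = 4569/5000 ≈ 0.913800
step 3 [3y] swap r/1=929/27832: DF=(1 − 929/27832·(0.962300+0.913800))/(1+929/27832) = 9071/10000 ≈ 0.907100
step 4 [4y] bond c/1=7/100: DF=(1127543/1000000 − 7/100·(0.962300+0.913800+0.907100))/(1+7/100) = 8717/10000 ≈ 0.871700
step 5 [5y] bond c/1=3/50: DF=(55437/50000 − 3/50·(0.962300+0.913800+0.907100+0.871700))/(1+3/50) = 8391/10000 ≈ 0.839100
step 6 [6y] bond c/1=9/100: DF=(1286161/1000000 − 9/100·(0.962300+0.913800+0.907100+0.871700+0.839100))/(1+9/100) = 8089/10000 ≈ 0.808900

1 1 9623/10000
2 2 4569/5000
3 3 9071/10000
4 4 8717/10000
5 5 8391/10000
6 6 8089/10000
f(4y,6y) = ((8717/10000)/(8089/10000) − 1)/(2) = 314/8089 ≈ 3.8818%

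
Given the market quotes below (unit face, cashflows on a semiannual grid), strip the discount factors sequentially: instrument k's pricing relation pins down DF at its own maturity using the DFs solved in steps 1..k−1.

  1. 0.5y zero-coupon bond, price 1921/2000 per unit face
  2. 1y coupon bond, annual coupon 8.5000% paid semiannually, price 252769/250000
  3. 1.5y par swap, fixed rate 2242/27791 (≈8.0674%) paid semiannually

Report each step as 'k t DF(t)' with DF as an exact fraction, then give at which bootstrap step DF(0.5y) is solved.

1 1/2 1921/2000
2 1 9307/10000
3 3/2 8879/10000
DF(0.5y) is solved at step 1

step 1 [0.5y] zero: DF = P = 1921/2000 ≈ 0.960500
step 2 [1y] bond c/2=17/400: DF=(252769/250000 − 17/400·(0.960500))/(1+17/400) = 9307/10000 ≈ 0.930700
step 3 [1.5y] swap r/2=1121/27791: DF=(1 − 1121/27791·(0.960500+0.930700))/(1+1121/27791) = 8879/10000 ≈ 0.887900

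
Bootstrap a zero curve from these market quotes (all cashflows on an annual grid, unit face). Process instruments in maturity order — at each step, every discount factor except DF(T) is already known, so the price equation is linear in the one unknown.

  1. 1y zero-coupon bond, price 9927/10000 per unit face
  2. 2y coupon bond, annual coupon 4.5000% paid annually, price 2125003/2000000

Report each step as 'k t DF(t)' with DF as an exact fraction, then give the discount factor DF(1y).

1 1 9927/10000
2 2 487/500
DF(1y) = 9927/10000 ≈ 0.992700

step 1 [1y] zero: DF = P = 9927/10000 ≈ 0.992700
step 2 [2y] bond c/1=9/200: DF=(2125003/2000000 − 9/200·(0.992700))/(1+9/200) = 487/500 ≈ 0.974000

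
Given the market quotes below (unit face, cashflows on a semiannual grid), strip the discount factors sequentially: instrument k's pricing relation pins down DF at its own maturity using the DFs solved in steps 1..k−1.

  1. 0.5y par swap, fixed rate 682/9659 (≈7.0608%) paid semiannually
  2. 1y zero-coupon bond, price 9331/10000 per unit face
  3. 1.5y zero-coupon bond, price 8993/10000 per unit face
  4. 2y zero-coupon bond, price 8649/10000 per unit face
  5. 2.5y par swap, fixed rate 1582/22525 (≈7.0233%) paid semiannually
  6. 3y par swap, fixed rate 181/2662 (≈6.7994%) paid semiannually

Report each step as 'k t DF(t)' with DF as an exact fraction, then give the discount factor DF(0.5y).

step 1 [0.5y] swap r/2=341/9659: DF=(1 − 341/9659·(0))/(1+341/9659) = 9659/10000 ≈ 0.965900
step 2 [1y] zero: DF = P = 9331/10000 ≈ 0.933100
step 3 [1.5y] zero: DF = P = 8993/10000 ≈ 0.899300
step 4 [2y] zero: DF = P = 8649/10000 ≈ 0.864900
step 5 [2.5y] swap r/2=791/22525: DF=(1 − 791/22525·(0.965900+0.933100+0.899300+0.864900))/(1+791/22525) = 4209/5000 ≈ 0.841800
step 6 [3y] swap r/2=181/5324: DF=(1 − 181/5324·(0.965900+0.933100+0.899300+0.864900+0.841800))/(1+181/5324) = 819/1000 ≈ 0.819000

1 1/2 9659/10000
2 1 9331/10000
3 3/2 8993/10000
4 2 8649/10000
5 5/2 4209/5000
6 3 819/1000
DF(0.5y) = 9659/10000 ≈ 0.965900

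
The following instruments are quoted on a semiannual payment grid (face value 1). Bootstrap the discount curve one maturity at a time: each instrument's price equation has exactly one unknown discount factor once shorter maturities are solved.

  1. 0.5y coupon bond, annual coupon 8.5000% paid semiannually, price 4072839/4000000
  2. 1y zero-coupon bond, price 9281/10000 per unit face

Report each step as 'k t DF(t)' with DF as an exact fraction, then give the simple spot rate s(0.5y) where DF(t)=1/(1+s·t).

step 1 [0.5y] bond c/2=17/400: DF=(4072839/4000000 − 17/400·(0))/(1+17/400) = 9767/10000 ≈ 0.976700
step 2 [1y] zero: DF = P = 9281/10000 ≈ 0.928100

1 1/2 9767/10000
2 1 9281/10000
s(0.5y) = (1/(9767/10000) − 1)/(1/2) = 466/9767 ≈ 4.7712%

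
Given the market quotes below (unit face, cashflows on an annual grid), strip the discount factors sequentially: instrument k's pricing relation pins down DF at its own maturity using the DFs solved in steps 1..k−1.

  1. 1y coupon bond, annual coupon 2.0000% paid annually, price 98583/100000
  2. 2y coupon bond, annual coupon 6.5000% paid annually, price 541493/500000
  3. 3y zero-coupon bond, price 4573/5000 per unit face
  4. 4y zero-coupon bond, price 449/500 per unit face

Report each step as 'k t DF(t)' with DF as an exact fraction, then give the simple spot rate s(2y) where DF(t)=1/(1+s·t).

1 1 1933/2000
2 2 9579/10000
3 3 4573/5000
4 4 449/500
s(2y) = (1/(9579/10000) − 1)/(2) = 421/19158 ≈ 2.1975%

step 1 [1y] bond c/1=1/50: DF=(98583/100000 − 1/50·(0))/(1+1/50) = 1933/2000 ≈ 0.966500
step 2 [2y] bond c/1=13/200: DF=(541493/500000 − 13/200·(0.966500))/(1+13/200) = 9579/10000 ≈ 0.957900
step 3 [3y] zero: DF = P = 4573/5000 ≈ 0.914600
step 4 [4y] zero: DF = P = 449/500 ≈ 0.898000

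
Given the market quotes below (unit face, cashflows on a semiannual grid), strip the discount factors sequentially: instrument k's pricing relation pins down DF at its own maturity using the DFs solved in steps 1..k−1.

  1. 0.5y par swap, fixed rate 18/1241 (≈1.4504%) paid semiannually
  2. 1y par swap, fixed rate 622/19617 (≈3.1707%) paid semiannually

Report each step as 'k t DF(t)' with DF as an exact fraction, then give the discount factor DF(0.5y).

step 1 [0.5y] swap r/2=9/1241: DF=(1 − 9/1241·(0))/(1+9/1241) = 1241/1250 ≈ 0.992800
step 2 [1y] swap r/2=311/19617: DF=(1 − 311/19617·(0.992800))/(1+311/19617) = 9689/10000 ≈ 0.968900

1 1/2 1241/1250
2 1 9689/10000
DF(0.5y) = 1241/1250 ≈ 0.992800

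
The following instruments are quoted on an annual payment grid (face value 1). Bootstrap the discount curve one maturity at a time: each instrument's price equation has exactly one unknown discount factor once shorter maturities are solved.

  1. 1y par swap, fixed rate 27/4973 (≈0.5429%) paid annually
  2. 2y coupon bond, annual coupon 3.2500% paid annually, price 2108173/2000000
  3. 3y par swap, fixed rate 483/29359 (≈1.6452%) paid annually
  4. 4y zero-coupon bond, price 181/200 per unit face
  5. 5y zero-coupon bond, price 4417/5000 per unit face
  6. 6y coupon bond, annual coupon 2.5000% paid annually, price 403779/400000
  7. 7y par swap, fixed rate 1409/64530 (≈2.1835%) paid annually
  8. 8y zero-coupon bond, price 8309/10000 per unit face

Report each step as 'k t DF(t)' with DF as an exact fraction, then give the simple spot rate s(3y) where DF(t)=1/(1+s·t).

1 1 4973/5000
2 2 1237/1250
3 3 9517/10000
4 4 181/200
5 5 4417/5000
6 6 1087/1250
7 7 8591/10000
8 8 8309/10000
s(3y) = (1/(9517/10000) − 1)/(3) = 161/9517 ≈ 1.6917%

step 1 [1y] swap r/1=27/4973: DF=(1 − 27/4973·(0))/(1+27/4973) = 4973/5000 ≈ 0.994600
step 2 [2y] bond c/1=13/400: DF=(2108173/2000000 − 13/400·(0.994600))/(1+13/400) = 1237/1250 ≈ 0.989600
step 3 [3y] swap r/1=483/29359: DF=(1 − 483/29359·(0.994600+0.989600))/(1+483/29359) = 9517/10000 ≈ 0.951700
step 4 [4y] zero: DF = P = 181/200 ≈ 0.905000
step 5 [5y] zero: DF = P = 4417/5000 ≈ 0.883400
step 6 [6y] bond c/1=1/40: DF=(403779/400000 − 1/40·(0.994600+0.989600+0.951700+0.905000+0.883400))/(1+1/40) = 1087/1250 ≈ 0.869600
step 7 [7y] swap r/1=1409/64530: DF=(1 − 1409/64530·(0.994600+0.989600+0.951700+0.905000+0.883400+0.869600))/(1+1409/64530) = 8591/10000 ≈ 0.859100
step 8 [8y] zero: DF = P = 8309/10000 ≈ 0.830900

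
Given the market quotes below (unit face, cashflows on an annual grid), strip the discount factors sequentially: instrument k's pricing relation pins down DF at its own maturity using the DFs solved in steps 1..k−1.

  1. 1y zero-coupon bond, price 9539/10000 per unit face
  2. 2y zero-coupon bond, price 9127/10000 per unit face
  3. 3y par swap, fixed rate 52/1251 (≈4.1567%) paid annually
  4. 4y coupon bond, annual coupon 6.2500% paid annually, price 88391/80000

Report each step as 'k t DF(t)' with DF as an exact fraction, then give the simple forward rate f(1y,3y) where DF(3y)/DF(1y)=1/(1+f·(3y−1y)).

step 1 [1y] zero: DF = P = 9539/10000 ≈ 0.953900
step 2 [2y] zero: DF = P = 9127/10000 ≈ 0.912700
step 3 [3y] swap r/1=52/1251: DF=(1 − 52/1251·(0.953900+0.912700))/(1+52/1251) = 1107/1250 ≈ 0.885600
step 4 [4y] bond c/1=1/16: DF=(88391/80000 − 1/16·(0.953900+0.912700+0.885600))/(1+1/16) = 439/500 ≈ 0.878000

1 1 9539/10000
2 2 9127/10000
3 3 1107/1250
4 4 439/500
f(1y,3y) = ((9539/10000)/(1107/1250) − 1)/(2) = 683/17712 ≈ 3.8561%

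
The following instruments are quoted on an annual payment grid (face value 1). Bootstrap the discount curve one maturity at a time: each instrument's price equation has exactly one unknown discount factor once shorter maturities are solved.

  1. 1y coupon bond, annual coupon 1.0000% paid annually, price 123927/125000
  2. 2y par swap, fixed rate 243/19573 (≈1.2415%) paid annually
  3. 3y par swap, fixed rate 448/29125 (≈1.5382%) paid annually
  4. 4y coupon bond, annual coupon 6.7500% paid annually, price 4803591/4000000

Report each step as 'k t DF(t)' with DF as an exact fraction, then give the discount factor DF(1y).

1 1 1227/1250
2 2 9757/10000
3 3 597/625
4 4 588/625
DF(1y) = 1227/1250 ≈ 0.981600

step 1 [1y] bond c/1=1/100: DF=(123927/125000 − 1/100·(0))/(1+1/100) = 1227/1250 ≈ 0.981600
step 2 [2y] swap r/1=243/19573: DF=(1 − 243/19573·(0.981600))/(1+243/19573) = 9757/10000 ≈ 0.975700
step 3 [3y] swap r/1=448/29125: DF=(1 − 448/29125·(0.981600+0.975700))/(1+448/29125) = 597/625 ≈ 0.955200
step 4 [4y] bond c/1=27/400: DF=(4803591/4000000 − 27/400·(0.981600+0.975700+0.955200))/(1+27/400) = 588/625 ≈ 0.940800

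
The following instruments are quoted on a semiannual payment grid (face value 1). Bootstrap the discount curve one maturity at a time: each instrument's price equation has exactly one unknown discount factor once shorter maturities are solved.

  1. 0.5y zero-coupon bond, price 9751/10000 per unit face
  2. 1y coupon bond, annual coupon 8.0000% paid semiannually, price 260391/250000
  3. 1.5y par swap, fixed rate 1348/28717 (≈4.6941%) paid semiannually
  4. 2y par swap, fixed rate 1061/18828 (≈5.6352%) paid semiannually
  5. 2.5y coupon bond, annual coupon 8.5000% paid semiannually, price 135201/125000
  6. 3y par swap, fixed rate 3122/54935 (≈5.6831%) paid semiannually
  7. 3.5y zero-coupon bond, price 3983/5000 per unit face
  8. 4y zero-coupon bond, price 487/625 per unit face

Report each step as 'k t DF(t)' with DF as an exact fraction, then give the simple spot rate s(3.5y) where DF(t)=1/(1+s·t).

step 1 [0.5y] zero: DF = P = 9751/10000 ≈ 0.975100
step 2 [1y] bond c/2=1/25: DF=(260391/250000 − 1/25·(0.975100))/(1+1/25) = 241/250 ≈ 0.964000
step 3 [1.5y] swap r/2=674/28717: DF=(1 − 674/28717·(0.975100+0.964000))/(1+674/28717) = 4663/5000 ≈ 0.932600
step 4 [2y] swap r/2=1061/37656: DF=(1 − 1061/37656·(0.975100+0.964000+0.932600))/(1+1061/37656) = 8939/10000 ≈ 0.893900
step 5 [2.5y] bond c/2=17/400: DF=(135201/125000 − 17/400·(0.975100+0.964000+0.932600+0.893900))/(1+17/400) = 221/250 ≈ 0.884000
step 6 [3y] swap r/2=1561/54935: DF=(1 − 1561/54935·(0.975100+0.964000+0.932600+0.893900+0.884000))/(1+1561/54935) = 8439/10000 ≈ 0.843900
step 7 [3.5y] zero: DF = P = 3983/5000 ≈ 0.796600
step 8 [4y] zero: DF = P = 487/625 ≈ 0.779200

1 1/2 9751/10000
2 1 241/250
3 3/2 4663/5000
4 2 8939/10000
5 5/2 221/250
6 3 8439/10000
7 7/2 3983/5000
8 4 487/625
s(3.5y) = (1/(3983/5000) − 1)/(7/2) = 2034/27881 ≈ 7.2953%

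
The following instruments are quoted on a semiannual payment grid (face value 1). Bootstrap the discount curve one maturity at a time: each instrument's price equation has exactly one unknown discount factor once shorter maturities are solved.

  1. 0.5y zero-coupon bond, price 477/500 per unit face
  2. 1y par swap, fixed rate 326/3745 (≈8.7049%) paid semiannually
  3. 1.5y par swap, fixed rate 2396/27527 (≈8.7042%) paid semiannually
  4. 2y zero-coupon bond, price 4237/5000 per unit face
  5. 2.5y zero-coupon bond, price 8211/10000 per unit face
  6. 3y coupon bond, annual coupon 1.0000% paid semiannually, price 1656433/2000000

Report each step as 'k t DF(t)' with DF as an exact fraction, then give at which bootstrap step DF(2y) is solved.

step 1 [0.5y] zero: DF = P = 477/500 ≈ 0.954000
step 2 [1y] swap r/2=163/3745: DF=(1 − 163/3745·(0.954000))/(1+163/3745) = 1837/2000 ≈ 0.918500
step 3 [1.5y] swap r/2=1198/27527: DF=(1 − 1198/27527·(0.954000+0.918500))/(1+1198/27527) = 4401/5000 ≈ 0.880200
step 4 [2y] zero: DF = P = 4237/5000 ≈ 0.847400
step 5 [2.5y] zero: DF = P = 8211/10000 ≈ 0.821100
step 6 [3y] bond c/2=1/200: DF=(1656433/2000000 − 1/200·(0.954000+0.918500+0.880200+0.847400+0.821100))/(1+1/200) = 8021/10000 ≈ 0.802100

1 1/2 477/500
2 1 1837/2000
3 3/2 4401/5000
4 2 4237/5000
5 5/2 8211/10000
6 3 8021/10000
DF(2y) is solved at step 4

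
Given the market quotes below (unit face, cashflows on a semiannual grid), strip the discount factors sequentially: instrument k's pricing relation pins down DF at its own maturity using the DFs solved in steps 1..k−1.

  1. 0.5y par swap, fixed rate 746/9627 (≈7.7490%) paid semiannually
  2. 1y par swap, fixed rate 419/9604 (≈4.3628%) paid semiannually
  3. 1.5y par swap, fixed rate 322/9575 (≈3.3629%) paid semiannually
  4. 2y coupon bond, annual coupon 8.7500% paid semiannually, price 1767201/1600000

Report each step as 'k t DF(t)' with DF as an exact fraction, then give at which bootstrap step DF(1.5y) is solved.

step 1 [0.5y] swap r/2=373/9627: DF=(1 − 373/9627·(0))/(1+373/9627) = 9627/10000 ≈ 0.962700
step 2 [1y] swap r/2=419/19208: DF=(1 − 419/19208·(0.962700))/(1+419/19208) = 9581/10000 ≈ 0.958100
step 3 [1.5y] swap r/2=161/9575: DF=(1 − 161/9575·(0.962700+0.958100))/(1+161/9575) = 9517/10000 ≈ 0.951700
step 4 [2y] bond c/2=7/160: DF=(1767201/1600000 − 7/160·(0.962700+0.958100+0.951700))/(1+7/160) = 4689/5000 ≈ 0.937800

1 1/2 9627/10000
2 1 9581/10000
3 3/2 9517/10000
4 2 4689/5000
DF(1.5y) is solved at step 3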